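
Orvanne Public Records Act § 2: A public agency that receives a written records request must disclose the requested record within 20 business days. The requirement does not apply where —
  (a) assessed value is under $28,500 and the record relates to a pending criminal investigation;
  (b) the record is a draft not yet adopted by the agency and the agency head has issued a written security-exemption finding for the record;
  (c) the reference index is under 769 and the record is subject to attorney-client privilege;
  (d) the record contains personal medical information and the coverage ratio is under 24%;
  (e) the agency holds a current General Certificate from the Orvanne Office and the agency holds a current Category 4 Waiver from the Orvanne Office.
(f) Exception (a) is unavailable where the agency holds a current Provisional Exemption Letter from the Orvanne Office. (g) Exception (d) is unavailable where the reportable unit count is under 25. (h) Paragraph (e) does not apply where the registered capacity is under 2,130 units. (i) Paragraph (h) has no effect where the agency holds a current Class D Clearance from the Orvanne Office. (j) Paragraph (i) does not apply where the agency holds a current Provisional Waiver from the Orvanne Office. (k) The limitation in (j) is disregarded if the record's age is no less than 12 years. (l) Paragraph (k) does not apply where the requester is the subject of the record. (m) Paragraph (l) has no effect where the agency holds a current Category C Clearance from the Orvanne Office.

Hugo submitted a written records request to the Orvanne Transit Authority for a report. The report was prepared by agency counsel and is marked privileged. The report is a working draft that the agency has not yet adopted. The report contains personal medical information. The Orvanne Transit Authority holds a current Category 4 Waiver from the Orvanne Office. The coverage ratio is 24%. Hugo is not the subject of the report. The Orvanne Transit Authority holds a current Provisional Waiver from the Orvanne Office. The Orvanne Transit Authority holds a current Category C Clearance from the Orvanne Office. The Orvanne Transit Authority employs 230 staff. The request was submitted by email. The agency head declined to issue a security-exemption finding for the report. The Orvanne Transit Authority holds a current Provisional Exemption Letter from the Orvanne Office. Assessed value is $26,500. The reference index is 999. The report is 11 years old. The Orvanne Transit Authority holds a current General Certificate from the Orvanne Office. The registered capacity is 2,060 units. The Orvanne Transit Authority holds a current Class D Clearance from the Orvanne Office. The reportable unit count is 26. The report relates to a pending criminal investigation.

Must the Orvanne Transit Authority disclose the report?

Yes — the Orvanne Transit Authority must disclose the report.

Exception (a): assessed value is $26,500, under the $28,500 limit; the report relates to a pending investigation — every condition holds. But applying paragraph (f): (f) is triggered — a current Provisional Exemption Letter is held. (a) is therefore removed.
Exception (b) fails — the agency head declined to issue a security-exemption finding.
Exception (c) requires that the reference index is under 769; but the reference index is 999, not under 769, so (c) is unavailable.
Exception (d) fails — the coverage ratio is 24%, not under 24%.
Exception (e) is satisfied on its face — a current General Certificate is held; a current Category 4 Waiver is held. But: (h) operates against (e): the registered capacity is 2,060 units, under the 2,130 units limit. (i) would limit (h) — a current Class D Clearance is held — but (j) sets (i) aside: (j) operates against (i): a current Provisional Waiver is held. (k) is not engaged (the record's age is 11 years, short of 12 years), so (j) stands. (e) is therefore removed.
No exception applies. The general rule governs.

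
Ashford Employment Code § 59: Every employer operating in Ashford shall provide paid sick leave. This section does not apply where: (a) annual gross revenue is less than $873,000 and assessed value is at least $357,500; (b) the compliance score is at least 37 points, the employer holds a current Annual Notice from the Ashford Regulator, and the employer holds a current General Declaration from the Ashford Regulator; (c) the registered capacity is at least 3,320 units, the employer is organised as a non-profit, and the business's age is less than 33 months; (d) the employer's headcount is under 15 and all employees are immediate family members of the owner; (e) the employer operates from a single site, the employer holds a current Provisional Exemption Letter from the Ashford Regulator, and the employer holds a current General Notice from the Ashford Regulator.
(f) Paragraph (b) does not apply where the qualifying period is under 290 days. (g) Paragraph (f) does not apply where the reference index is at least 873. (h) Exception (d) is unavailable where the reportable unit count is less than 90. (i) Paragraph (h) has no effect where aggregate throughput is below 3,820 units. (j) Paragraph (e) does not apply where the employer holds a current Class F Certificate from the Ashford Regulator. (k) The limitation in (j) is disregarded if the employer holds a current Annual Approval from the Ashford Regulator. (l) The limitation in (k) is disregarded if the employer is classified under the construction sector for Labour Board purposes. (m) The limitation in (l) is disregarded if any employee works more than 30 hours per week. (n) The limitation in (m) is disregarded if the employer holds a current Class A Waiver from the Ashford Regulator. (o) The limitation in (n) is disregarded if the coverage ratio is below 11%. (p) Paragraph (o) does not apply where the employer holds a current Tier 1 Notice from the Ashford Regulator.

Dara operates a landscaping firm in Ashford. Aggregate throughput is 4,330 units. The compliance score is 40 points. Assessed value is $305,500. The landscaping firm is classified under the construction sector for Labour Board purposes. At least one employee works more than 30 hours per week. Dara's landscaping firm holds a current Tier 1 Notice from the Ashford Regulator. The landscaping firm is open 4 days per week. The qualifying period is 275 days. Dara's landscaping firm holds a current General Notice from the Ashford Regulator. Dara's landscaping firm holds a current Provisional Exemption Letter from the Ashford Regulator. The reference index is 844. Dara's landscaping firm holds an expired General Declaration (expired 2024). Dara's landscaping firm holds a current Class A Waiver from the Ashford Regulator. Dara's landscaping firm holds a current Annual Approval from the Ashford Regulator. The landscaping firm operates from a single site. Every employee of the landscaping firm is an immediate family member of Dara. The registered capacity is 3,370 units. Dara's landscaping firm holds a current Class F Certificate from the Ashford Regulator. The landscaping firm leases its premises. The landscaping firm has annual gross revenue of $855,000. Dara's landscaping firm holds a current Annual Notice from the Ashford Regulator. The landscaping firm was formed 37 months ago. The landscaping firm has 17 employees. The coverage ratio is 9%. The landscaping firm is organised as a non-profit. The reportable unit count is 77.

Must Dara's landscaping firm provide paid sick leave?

Yes — Dara's landscaping firm must provide paid sick leave.

Exception (a) requires that assessed value is at least $357,500; but assessed value is $305,500, short of $357,500, so (a) is unavailable.
Exception (b) does not apply: no current General Declaration is held.
Exception (c) requires that the business's age is less than 33 months; but the business's age is 37 months, not less than 33 months, so (c) is unavailable.
Exception (d) requires that the employer's headcount is under 15; but the employer's headcount is 17, not under 15, so (d) is unavailable.
All of (e)'s requirements are met (the employer operates from a single site; a current Provisional Exemption Letter is held; a current General Notice is held). But applying paragraphs (j)–(p): (j) operates against (e): a current Class F Certificate is held. (k) applies (a current Annual Approval is held), but is overridden by (l): (l) is triggered — the landscaping firm is classified under the construction sector. (m) is triggered (at least one employee exceeds 30 hours/week), but is set aside by (n): (n) operates against (m): a current Class A Waiver is held. (o) would limit (n) — the coverage ratio is 9%, below the 11% limit — but (p) sets (o) aside: (p) applies — a current Tier 1 Notice is held. So (e) is unavailable.
No exception is made out. Dara's landscaping firm falls within the general rule.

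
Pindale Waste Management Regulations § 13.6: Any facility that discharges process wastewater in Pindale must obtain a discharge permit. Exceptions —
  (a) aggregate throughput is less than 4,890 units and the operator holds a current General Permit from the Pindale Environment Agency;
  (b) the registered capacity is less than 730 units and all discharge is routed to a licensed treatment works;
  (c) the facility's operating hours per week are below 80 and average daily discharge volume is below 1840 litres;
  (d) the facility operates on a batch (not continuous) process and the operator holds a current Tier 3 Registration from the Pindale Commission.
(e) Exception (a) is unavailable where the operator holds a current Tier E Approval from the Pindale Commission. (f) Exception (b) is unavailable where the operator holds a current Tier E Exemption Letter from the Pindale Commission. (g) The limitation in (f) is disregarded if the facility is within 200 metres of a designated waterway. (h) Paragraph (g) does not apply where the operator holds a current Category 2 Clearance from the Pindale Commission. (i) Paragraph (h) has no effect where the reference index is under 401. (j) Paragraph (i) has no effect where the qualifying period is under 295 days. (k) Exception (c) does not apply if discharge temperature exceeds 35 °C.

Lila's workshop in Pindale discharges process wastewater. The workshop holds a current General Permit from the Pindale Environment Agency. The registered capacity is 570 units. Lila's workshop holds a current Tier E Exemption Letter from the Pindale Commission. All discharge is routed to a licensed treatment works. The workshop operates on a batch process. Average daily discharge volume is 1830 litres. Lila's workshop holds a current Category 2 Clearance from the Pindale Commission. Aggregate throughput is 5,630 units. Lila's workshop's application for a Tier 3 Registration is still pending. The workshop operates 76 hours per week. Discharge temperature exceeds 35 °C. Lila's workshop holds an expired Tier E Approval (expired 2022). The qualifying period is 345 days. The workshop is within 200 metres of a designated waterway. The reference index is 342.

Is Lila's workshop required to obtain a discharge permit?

No — exception (b) applies; Lila's workshop is not required to obtain a discharge permit.

Exception (a) requires that aggregate throughput is less than 4,890 units; but aggregate throughput is 5,630 units, not less than 4,890 units, so (a) is unavailable.
Exception (b)'s conditions are all satisfied: the registered capacity is 570 units, less than the 730 units limit; discharge is routed to a licensed treatment works. Under paragraphs (f)–(j): (f) is engaged (a current Tier E Exemption Letter is held), but yields to (g): (g) operates against (f): the workshop is within 200 m of a designated waterway. (h) would limit (g) — a current Category 2 Clearance is held — but (i) sets (h) aside: (i) is triggered — the reference index is 342, under the 401 limit. (j) is not engaged (the qualifying period is 345 days, not under 295 days), so (i) stands. So (b) applies.
Exception (c) is satisfied on its face — the facility's operating hours per week are 76, below the 80 limit; average daily discharge volume is 1830 litres, below the 1840 litres limit. Turning to paragraph (k): (k) is engaged — discharge temperature exceeds 35 °C. (c) is therefore removed.
Exception (d) fails — no current Tier 3 Registration is held.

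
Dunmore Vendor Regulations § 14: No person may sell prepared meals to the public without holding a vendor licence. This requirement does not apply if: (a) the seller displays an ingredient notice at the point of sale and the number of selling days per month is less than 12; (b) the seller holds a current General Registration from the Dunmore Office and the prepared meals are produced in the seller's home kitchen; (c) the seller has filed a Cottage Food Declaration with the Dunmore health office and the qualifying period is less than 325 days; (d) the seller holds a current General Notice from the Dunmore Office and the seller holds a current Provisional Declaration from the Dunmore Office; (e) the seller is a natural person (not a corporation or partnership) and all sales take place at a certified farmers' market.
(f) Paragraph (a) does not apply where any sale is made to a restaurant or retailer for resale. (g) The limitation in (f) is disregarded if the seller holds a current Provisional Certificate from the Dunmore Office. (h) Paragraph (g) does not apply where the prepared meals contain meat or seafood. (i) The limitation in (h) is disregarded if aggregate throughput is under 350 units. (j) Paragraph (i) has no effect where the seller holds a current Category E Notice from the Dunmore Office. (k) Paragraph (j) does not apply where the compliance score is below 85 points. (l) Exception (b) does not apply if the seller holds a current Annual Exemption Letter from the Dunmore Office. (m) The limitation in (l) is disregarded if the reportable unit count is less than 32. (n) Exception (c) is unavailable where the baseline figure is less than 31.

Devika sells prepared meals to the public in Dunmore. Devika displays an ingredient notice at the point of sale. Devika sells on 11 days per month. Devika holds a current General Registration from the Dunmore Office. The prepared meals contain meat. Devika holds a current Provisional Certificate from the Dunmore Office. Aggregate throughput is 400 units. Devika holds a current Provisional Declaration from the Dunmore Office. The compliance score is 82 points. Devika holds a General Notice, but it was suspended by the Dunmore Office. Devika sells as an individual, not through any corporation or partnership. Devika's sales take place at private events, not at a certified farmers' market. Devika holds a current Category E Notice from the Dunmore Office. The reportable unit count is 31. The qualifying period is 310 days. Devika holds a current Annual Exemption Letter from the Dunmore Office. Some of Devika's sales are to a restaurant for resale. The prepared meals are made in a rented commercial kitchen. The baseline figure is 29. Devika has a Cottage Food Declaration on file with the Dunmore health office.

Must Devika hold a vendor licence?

Exception (a): an ingredient notice is displayed; the number of selling days per month is 11, less than the 12 limit — every condition holds. Turning to paragraphs (f)–(k): (f) is engaged — some sales are to a restaurant for resale. (g) would limit (f) — a current Provisional Certificate is held — but (h) sets (g) aside: (h) operates against (g): the prepared meals contain meat. (i), which would lift (h), is inapplicable — aggregate throughput is 400 units, not under 350 units. So (a) is unavailable.
Exception (b) fails — the prepared meals are made in a commercial kitchen, not a home kitchen.
Exception (c) is satisfied on its face — a Cottage Food Declaration is on file; the qualifying period is 310 days, less than the 325 days limit. But: (n) operates against (c): the baseline figure is 29, less than the 31 limit. Exception (c) does not apply.
Exception (d) does not apply: the General Notice is not current.
Exception (e) requires that all sales take place at a certified farmers' market; but sales are at private events, not a certified farmers' market, so (e) is unavailable.
No exception displaces § 14.

Yes — Devika must hold a vendor licence.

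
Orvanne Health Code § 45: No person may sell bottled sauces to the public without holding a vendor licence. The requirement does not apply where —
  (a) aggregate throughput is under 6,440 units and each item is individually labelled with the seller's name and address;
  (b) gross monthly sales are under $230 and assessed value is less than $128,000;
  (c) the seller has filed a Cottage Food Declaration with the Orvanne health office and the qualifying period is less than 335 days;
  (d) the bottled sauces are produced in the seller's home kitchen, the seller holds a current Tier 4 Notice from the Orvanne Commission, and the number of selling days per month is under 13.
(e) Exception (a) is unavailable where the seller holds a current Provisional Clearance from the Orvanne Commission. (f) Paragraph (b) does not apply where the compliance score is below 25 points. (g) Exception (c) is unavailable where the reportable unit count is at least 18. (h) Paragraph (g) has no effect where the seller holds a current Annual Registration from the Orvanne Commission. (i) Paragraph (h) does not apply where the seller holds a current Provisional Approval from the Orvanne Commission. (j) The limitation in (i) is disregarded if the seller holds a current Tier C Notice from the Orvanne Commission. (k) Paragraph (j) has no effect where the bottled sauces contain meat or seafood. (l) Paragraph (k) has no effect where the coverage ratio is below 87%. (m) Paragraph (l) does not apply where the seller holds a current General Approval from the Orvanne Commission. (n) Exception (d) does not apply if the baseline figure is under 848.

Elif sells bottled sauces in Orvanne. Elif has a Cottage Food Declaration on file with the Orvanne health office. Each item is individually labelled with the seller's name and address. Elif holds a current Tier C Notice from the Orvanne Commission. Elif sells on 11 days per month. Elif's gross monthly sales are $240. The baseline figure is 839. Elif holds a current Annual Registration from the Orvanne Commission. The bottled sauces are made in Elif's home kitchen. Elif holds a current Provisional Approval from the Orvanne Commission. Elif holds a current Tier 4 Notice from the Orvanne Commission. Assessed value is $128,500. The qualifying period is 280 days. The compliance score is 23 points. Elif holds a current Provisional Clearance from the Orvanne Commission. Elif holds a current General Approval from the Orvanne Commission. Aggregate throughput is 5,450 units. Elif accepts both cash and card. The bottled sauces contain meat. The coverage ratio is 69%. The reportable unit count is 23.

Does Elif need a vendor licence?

Exception (a): aggregate throughput is 5,450 units, under the 6,440 units limit; items are individually labelled — every condition holds. But: (e) is engaged — a current Provisional Clearance is held. So (a) is unavailable.
Exception (b) does not apply: gross monthly sales are $240, not under $230.
Exception (c): a Cottage Food Declaration is on file; the qualifying period is 280 days, less than the 335 days limit — every condition holds. But: (g) is engaged — the reportable unit count is 23, meeting the 18 threshold. (h) is engaged (a current Annual Registration is held), but is itself disapplied by (i): (i) operates against (h): a current Provisional Approval is held. (j) applies (a current Tier C Notice is held), but is set aside by (k): (k) operates — the bottled sauces contain meat. (l) would limit (k) — the coverage ratio is 69%, below the 87% limit — but (m) sets (l) aside: (m) is triggered — a current General Approval is held. So (c) is unavailable.
Exception (d)'s conditions are all satisfied: the bottled sauces are home-kitchen produced; a current Tier 4 Notice is held; the number of selling days per month is 11, under the 13 limit. Turning to paragraph (n): (n) operates — the baseline figure is 839, under the 848 limit. Exception (d) does not apply.
No exception displaces § 45.

Yes — Elif must hold a vendor licence.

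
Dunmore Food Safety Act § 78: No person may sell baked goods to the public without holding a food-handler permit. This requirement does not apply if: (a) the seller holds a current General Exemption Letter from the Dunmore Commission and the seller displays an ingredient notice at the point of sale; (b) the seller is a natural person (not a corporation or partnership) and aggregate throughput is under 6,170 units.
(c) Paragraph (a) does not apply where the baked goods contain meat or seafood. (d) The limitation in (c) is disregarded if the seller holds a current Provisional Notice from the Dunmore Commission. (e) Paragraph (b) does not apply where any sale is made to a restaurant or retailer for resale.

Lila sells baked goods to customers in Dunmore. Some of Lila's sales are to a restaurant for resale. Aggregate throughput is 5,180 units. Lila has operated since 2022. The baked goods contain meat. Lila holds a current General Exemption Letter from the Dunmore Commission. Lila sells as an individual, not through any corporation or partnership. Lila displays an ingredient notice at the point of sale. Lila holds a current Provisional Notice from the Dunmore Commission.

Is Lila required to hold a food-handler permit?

Exception (a) is satisfied on its face — a current General Exemption Letter is held; an ingredient notice is displayed. Applying paragraphs (c)–(d): (c) operates (the baked goods contain meat), but is itself disapplied by (d): (d) operates against (c): a current Provisional Notice is held. (a) remains available.
All of (b)'s requirements are met (the seller is a natural person; aggregate throughput is 5,180 units, under the 6,170 units limit). But: (e) operates against (b): some sales are to a restaurant for resale. So (b) is unavailable.

No — exception (a) applies; Lila is not required to hold a food-handler permit.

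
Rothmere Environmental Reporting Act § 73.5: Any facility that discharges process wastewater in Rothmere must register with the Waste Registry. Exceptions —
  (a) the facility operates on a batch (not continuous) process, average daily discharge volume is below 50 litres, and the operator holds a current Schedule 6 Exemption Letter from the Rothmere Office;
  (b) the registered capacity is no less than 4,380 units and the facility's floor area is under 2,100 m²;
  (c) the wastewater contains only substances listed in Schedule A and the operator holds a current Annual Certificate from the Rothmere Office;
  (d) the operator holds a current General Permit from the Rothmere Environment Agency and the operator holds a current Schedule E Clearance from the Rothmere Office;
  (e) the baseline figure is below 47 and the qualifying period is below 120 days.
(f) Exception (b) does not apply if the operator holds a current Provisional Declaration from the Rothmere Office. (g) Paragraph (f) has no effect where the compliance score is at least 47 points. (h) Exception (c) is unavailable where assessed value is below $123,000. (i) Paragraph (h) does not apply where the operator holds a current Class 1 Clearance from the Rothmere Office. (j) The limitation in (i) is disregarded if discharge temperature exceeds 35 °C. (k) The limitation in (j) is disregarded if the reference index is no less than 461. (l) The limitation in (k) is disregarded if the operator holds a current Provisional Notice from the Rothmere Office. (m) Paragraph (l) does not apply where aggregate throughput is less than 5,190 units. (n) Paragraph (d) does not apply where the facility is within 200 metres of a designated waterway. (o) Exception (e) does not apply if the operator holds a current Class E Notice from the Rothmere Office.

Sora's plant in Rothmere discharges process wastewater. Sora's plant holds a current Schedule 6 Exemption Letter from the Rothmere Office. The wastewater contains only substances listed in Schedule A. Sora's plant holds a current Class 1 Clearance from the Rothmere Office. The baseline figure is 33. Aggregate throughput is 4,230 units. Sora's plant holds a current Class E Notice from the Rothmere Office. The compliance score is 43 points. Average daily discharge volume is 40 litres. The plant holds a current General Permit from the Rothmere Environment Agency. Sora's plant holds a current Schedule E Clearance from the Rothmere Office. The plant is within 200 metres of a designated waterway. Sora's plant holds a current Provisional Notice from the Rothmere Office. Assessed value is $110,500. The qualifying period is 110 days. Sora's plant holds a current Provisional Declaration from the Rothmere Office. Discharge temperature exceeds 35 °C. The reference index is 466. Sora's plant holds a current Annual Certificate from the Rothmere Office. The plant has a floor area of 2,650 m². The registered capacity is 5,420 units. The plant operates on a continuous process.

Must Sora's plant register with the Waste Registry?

No — exception (c) applies; Sora's plant is not required to register with the Waste Registry.

Exception (a) requires that the facility operates on a batch (not continuous) process; but the facility operates on a continuous process, so (a) is unavailable.
Exception (b) requires that the facility's floor area is under 2,100 m²; but the facility's floor area is 2,650 m², not under 2,100 m², so (b) is unavailable.
Exception (c): the wastewater is Schedule-A-only; a current Annual Certificate is held — every condition holds. Under paragraphs (h)–(m): (h) would limit (c) — assessed value is $110,500, below the $123,000 limit — but (i) sets (h) aside: (i) operates against (h): a current Class 1 Clearance is held. (j) would limit (i) — discharge temperature exceeds 35 °C — but (k) sets (j) aside: (k) operates against (j): the reference index is 466, meeting the 461 threshold. (l) is engaged (a current Provisional Notice is held), but is overridden by (m): (m) is triggered — aggregate throughput is 4,230 units, less than the 5,190 units limit. So (c) applies.
Exception (d): a current General Permit is held; a current Schedule E Clearance is held — every condition holds. However, paragraph (n) must be considered: (n) operates — the plant is within 200 m of a designated waterway. (d) is therefore removed.
Exception (e) is satisfied on its face — the baseline figure is 33, below the 47 limit; the qualifying period is 110 days, below the 120 days limit. But applying paragraph (o): (o) operates against (e): a current Class E Notice is held. (e) is therefore removed.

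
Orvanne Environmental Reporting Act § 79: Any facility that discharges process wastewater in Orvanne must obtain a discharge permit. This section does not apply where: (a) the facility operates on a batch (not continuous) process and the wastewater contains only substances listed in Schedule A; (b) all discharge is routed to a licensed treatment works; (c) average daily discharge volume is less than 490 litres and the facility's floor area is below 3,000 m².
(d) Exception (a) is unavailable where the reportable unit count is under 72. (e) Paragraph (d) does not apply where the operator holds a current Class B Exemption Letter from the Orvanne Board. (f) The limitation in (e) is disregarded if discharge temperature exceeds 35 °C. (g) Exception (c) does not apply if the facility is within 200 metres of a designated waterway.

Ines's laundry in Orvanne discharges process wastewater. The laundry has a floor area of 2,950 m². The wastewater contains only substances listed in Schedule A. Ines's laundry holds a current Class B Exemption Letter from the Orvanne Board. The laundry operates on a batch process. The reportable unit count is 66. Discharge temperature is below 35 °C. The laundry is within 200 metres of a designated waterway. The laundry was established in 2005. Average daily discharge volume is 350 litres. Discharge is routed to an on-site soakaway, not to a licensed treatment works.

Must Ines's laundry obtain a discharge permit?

Exception (a) is satisfied on its face — the facility operates on a batch process; the wastewater is Schedule-A-only. Applying paragraphs (d)–(f): (d) would limit (a) — the reportable unit count is 66, under the 72 limit — but (e) sets (d) aside: (e) operates against (d): a current Class B Exemption Letter is held. (f) is inapplicable (discharge temperature is below 35 °C), so (e) stands. (a) remains available.
Exception (b) does not apply: discharge is not routed to a licensed treatment works.
Exception (c): average daily discharge volume is 350 litres, less than the 490 litres limit; the facility's floor area is 2,950 m², below the 3,000 m² limit — every condition holds. But: (g) operates against (c): the laundry is within 200 m of a designated waterway. (c) is therefore removed.

No — exception (a) applies; Ines's laundry is not required to obtain a discharge permit.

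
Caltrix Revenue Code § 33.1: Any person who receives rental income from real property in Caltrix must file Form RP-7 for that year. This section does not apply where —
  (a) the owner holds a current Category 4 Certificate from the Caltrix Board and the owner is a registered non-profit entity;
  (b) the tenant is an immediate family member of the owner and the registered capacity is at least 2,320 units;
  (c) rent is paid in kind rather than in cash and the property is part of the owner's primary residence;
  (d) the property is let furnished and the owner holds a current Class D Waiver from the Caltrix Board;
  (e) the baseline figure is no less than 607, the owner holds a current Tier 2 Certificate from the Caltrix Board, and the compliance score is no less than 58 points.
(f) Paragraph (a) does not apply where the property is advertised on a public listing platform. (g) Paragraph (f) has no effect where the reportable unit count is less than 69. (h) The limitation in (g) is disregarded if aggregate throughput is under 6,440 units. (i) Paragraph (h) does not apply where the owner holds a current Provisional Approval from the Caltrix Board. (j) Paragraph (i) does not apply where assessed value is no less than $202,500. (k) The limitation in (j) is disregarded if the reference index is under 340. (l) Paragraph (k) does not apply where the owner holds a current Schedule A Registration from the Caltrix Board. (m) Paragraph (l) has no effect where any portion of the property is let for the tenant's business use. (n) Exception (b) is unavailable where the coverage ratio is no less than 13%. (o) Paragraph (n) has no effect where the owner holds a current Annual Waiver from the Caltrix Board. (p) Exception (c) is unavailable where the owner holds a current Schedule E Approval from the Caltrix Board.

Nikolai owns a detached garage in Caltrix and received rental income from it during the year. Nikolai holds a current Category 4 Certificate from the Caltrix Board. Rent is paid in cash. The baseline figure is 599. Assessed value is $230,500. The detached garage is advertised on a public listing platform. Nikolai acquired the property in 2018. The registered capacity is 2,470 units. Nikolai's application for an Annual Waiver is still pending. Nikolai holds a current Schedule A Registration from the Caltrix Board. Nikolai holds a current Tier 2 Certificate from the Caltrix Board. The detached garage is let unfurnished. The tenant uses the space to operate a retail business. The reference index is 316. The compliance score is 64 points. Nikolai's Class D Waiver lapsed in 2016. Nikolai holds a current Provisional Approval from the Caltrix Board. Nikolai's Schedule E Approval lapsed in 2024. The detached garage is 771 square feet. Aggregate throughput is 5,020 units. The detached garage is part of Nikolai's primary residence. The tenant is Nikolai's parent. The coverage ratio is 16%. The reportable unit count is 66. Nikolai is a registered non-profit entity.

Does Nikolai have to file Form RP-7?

No — exception (a) applies; Nikolai is not required to file Form RP-7.

Exception (a)'s conditions are all satisfied: a current Category 4 Certificate is held; Nikolai is a registered non-profit. Considering the limiting provisions: (f) operates (the property is publicly advertised), but yields to (g): (g) operates against (f): the reportable unit count is 66, less than the 69 limit. (h) applies (aggregate throughput is 5,020 units, under the 6,440 units limit), but is set aside by (i): (i) applies — a current Provisional Approval is held. (j) operates (assessed value is $230,500, meeting the $202,500 threshold), but is displaced by (k): (k) operates against (j): the reference index is 316, under the 340 limit. (l) would limit (k) — a current Schedule A Registration is held — but (m) sets (l) aside: (m) operates against (l): the space is let for business use. (a) remains available.
Exception (b)'s conditions are all satisfied: the tenant is an immediate family member; the registered capacity is 2,470 units, meeting the 2,320 units threshold. But: (n) operates against (b): the coverage ratio is 16%, meeting the 13% threshold. (o), which would lift (n), is inapplicable — there is no Annual Waiver in force. So (b) is unavailable.
Exception (c) requires that rent is paid in kind rather than in cash; but rent is paid in cash, so (c) is unavailable.
Exception (d) requires that the property is let furnished; but the property is let unfurnished, so (d) is unavailable.
Exception (e) requires that the baseline figure is no less than 607; but the baseline figure is 599, short of 607, so (e) is unavailable.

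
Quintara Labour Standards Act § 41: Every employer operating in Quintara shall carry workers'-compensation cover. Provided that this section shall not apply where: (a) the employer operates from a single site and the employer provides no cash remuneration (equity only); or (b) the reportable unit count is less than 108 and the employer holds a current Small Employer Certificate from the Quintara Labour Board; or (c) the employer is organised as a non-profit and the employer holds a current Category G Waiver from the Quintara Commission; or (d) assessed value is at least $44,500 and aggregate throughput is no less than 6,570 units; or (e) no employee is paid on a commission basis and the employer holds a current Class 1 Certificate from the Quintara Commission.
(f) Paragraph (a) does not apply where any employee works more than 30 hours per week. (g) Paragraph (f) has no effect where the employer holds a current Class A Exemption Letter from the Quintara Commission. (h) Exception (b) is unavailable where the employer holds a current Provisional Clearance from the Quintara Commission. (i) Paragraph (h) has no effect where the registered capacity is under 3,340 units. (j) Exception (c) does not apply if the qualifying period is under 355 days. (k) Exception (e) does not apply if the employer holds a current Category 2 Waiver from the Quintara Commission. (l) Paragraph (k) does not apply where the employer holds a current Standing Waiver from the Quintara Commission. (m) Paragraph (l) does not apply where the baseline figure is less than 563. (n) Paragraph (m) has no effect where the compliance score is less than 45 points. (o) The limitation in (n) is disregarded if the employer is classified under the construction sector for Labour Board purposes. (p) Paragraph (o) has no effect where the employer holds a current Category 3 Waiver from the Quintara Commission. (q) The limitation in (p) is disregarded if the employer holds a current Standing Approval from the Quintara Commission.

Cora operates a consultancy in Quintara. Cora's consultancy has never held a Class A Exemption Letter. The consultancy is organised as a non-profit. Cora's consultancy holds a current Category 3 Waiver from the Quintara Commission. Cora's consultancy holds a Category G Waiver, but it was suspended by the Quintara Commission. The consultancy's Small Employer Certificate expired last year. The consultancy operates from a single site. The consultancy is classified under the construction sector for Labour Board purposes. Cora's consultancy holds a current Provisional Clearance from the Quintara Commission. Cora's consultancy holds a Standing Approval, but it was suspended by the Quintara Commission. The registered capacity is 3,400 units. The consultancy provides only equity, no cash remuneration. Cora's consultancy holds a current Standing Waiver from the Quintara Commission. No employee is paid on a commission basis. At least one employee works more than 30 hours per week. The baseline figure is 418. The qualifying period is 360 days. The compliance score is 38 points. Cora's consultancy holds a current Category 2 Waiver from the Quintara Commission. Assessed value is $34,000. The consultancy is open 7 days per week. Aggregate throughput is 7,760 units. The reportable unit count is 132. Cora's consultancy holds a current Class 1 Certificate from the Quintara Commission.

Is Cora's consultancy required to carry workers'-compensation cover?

All of (a)'s requirements are met (the employer operates from a single site; remuneration is equity-only). But: (f) operates against (a): at least one employee exceeds 30 hours/week. (g), which would lift (f), is not triggered — there is no Class A Exemption Letter in force. So (a) is unavailable.
Exception (b) requires that the reportable unit count is less than 108; but the reportable unit count is 132, not less than 108, so (b) is unavailable.
Exception (c) does not apply: the Category G Waiver is not current.
Exception (d) fails — assessed value is $34,000, short of $44,500.
All of (e)'s requirements are met (no employee is paid on commission; a current Class 1 Certificate is held). Under paragraphs (k)–(q): (k) would limit (e) — a current Category 2 Waiver is held — but (l) sets (k) aside: (l) operates against (k): a current Standing Waiver is held. (m) would limit (l) — the baseline figure is 418, less than the 563 limit — but (n) sets (m) aside: (n) operates against (m): the compliance score is 38 points, less than the 45 points limit. (o) would limit (n) — the consultancy is classified under the construction sector — but (p) sets (o) aside: (p) operates against (o): a current Category 3 Waiver is held. (q), which would lift (p), is not engaged — the Standing Approval is not current. Exception (e) stands.

No — exception (e) applies; Cora's consultancy is not required to carry workers'-compensation cover.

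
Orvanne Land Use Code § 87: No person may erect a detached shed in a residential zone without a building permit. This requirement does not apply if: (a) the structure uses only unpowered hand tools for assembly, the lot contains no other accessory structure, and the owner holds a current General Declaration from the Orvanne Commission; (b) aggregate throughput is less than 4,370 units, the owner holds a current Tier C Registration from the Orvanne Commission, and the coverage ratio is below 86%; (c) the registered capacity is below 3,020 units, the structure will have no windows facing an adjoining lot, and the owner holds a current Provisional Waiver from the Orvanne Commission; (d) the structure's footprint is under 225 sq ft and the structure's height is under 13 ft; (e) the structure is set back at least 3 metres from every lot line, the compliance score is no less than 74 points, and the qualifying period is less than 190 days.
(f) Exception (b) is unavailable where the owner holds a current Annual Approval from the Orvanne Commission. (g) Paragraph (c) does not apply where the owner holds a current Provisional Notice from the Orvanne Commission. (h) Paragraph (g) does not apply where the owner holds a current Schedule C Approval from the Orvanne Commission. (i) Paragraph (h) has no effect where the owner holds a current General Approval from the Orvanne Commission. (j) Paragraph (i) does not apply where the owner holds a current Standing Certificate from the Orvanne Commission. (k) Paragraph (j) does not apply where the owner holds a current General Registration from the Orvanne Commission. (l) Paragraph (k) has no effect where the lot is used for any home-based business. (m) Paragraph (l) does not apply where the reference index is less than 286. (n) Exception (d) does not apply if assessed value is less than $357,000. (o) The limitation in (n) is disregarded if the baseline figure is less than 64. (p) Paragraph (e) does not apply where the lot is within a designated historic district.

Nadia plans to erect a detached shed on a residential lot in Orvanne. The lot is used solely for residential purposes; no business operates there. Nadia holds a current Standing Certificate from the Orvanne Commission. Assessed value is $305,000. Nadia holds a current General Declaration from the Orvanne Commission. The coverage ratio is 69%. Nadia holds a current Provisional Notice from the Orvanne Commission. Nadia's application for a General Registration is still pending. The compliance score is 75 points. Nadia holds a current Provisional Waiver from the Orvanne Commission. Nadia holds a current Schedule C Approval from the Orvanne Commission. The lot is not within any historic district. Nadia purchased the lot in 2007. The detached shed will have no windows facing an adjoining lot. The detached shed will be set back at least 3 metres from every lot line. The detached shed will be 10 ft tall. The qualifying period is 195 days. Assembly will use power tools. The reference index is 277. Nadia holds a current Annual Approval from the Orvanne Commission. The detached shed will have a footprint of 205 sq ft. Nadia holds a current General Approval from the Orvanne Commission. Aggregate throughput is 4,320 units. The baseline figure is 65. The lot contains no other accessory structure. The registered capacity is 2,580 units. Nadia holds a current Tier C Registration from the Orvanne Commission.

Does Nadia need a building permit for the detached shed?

Exception (a) requires that the structure uses only unpowered hand tools for assembly; but assembly uses power tools, so (a) is unavailable.
Exception (b) is satisfied on its face — aggregate throughput is 4,320 units, less than the 4,370 units limit; a current Tier C Registration is held; the coverage ratio is 69%, below the 86% limit. Turning to paragraph (f): (f) operates against (b): a current Annual Approval is held. So (b) is unavailable.
Exception (c): the registered capacity is 2,580 units, below the 3,020 units limit; no windows face an adjoining lot; a current Provisional Waiver is held — every condition holds. As to paragraphs (g)–(m): (g) would limit (c) — a current Provisional Notice is held — but (h) sets (g) aside: (h) is engaged — a current Schedule C Approval is held. (i) would limit (h) — a current General Approval is held — but (j) sets (i) aside: (j) operates — a current Standing Certificate is held. (k) is not triggered (there is no General Registration in force), so (j) stands. Exception (c) stands.
Exception (d) is satisfied on its face — the structure's footprint is 205 sq ft, under the 225 sq ft limit; the structure's height is 10 ft, under the 13 ft limit. But applying paragraphs (n)–(o): (n) applies — assessed value is $305,000, less than the $357,000 limit. (o), which would lift (n), does not operate here — the baseline figure is 65, not less than 64. So (d) is unavailable.
Exception (e) fails — the qualifying period is 195 days, not less than 190 days.

No — exception (c) applies; Nadia does not need a building permit.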